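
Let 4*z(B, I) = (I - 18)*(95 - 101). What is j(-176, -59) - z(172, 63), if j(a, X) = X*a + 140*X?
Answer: 4383/2 ≈ 2191.5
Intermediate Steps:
j(a, X) = 140*X + X*a
z(B, I) = 27 - 3*I/2 (z(B, I) = ((I - 18)*(95 - 101))/4 = ((-18 + I)*(-6))/4 = (108 - 6*I)/4 = 27 - 3*I/2)
j(-176, -59) - z(172, 63) = -59*(140 - 176) - (27 - 3/2*63) = -59*(-36) - (27 - 189/2) = 2124 - 1*(-135/2) = 2124 + 135/2 = 4383/2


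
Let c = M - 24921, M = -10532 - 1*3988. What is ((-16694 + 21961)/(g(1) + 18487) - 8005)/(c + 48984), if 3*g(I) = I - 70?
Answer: -49266351/58733984 ≈ -0.83881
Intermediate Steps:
M = -14520 (M = -10532 - 3988 = -14520)
c = -39441 (c = -14520 - 24921 = -39441)
g(I) = -70/3 + I/3 (g(I) = (I - 70)/3 = (-70 + I)/3 = -70/3 + I/3)
((-16694 + 21961)/(g(1) + 18487) - 8005)/(c + 48984) = ((-16694 + 21961)/((-70/3 + (⅓)*1) + 18487) - 8005)/(-39441 + 48984) = (5267/((-70/3 + ⅓) + 18487) - 8005)/9543 = (5267/(-23 + 18487) - 8005)*(1/9543) = (5267/18464 - 8005)*(1/9543) = -147799053/18464*1/9543 = -49266351/58733984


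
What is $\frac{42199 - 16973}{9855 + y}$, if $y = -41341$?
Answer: $- \frac{12613}{15743} \approx -0.80118$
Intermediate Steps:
$\frac{42199 - 16973}{9855 + y} = \frac{42199 - 16973}{9855 - 41341} = \frac{25226}{-31486} = 25226 \left(- \frac{1}{31486}\right) = - \frac{12613}{15743}$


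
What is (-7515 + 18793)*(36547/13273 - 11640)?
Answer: -1742013109094/13273 ≈ -1.3124e+8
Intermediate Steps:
(-7515 + 18793)*(36547/13273 - 11640) = 11278*(36547*(1/13273) - 11640) = 11278*(36547/13273 - 11640) = 11278*(-154461173/13273) = -1742013109094/13273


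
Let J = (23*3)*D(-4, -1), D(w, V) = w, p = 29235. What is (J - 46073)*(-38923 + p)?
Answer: 449029112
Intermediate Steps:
J = -276 (J = (23*3)*(-4) = 69*(-4) = -276)
(J - 46073)*(-38923 + p) = (-276 - 46073)*(-38923 + 29235) = -46349*(-9688) = 449029112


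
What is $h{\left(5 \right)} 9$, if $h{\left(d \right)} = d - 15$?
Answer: $-90$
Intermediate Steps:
$h{\left(d \right)} = -15 + d$
$h{\left(5 \right)} 9 = \left(-15 + 5\right) 9 = \left(-10\right) 9 = -90$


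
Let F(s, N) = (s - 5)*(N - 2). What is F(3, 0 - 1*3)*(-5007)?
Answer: -50070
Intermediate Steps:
F(s, N) = (-5 + s)*(-2 + N)
F(3, 0 - 1*3)*(-5007) = (10 - 5*(0 - 1*3) - 2*3 + (0 - 1*3)*3)*(-5007) = (10 - 5*(0 - 3) - 6 + (0 - 3)*3)*(-5007) = (10 - 5*(-3) - 6 - 3*3)*(-5007) = (10 + 15 - 6 - 9)*(-5007) = 10*(-5007) = -50070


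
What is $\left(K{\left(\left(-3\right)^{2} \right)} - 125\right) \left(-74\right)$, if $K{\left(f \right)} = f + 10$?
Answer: $7844$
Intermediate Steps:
$K{\left(f \right)} = 10 + f$
$\left(K{\left(\left(-3\right)^{2} \right)} - 125\right) \left(-74\right) = \left(\left(10 + \left(-3\right)^{2}\right) - 125\right) \left(-74\right) = \left(\left(10 + 9\right) - 125\right) \left(-74\right) = \left(19 - 125\right) \left(-74\right) = \left(-106\right) \left(-74\right) = 7844$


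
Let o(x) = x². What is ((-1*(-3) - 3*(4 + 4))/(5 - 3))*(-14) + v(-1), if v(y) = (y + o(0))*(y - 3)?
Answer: 151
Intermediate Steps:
v(y) = y*(-3 + y) (v(y) = (y + 0²)*(y - 3) = (y + 0)*(-3 + y) = y*(-3 + y))
((-1*(-3) - 3*(4 + 4))/(5 - 3))*(-14) + v(-1) = ((-1*(-3) - 3*(4 + 4))/(5 - 3))*(-14) - (-3 - 1) = ((3 - 3*8)/2)*(-14) - 1*(-4) = ((3 - 24)*(½))*(-14) + 4 = -21*½*(-14) + 4 = -21/2*(-14) + 4 = 147 + 4 = 151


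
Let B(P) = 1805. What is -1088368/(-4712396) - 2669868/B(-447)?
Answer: -3144877694872/2126468695 ≈ -1478.9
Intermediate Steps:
-1088368/(-4712396) - 2669868/B(-447) = -1088368/(-4712396) - 2669868/1805 = -1088368*(-1/4712396) - 2669868*1/1805 = 272092/1178099 - 2669868/1805 = -3144877694872/2126468695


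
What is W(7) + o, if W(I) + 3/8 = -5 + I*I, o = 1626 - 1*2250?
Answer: -4643/8 ≈ -580.38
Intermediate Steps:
o = -624 (o = 1626 - 2250 = -624)
W(I) = -43/8 + I² (W(I) = -3/8 + (-5 + I*I) = -3/8 + (-5 + I²) = -43/8 + I²)
W(7) + o = (-43/8 + 7²) - 624 = (-43/8 + 49) - 624 = 349/8 - 624 = -4643/8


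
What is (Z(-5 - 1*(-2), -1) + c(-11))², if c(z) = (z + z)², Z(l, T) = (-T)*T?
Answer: 233289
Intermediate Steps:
Z(l, T) = -T²
c(z) = 4*z² (c(z) = (2*z)² = 4*z²)
(Z(-5 - 1*(-2), -1) + c(-11))² = (-1*(-1)² + 4*(-11)²)² = (-1*1 + 4*121)² = (-1 + 484)² = 483² = 233289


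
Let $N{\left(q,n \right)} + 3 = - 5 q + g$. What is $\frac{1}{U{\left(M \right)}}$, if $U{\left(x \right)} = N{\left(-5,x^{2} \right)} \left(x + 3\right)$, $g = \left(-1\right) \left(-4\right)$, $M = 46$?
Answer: $\frac{1}{1274} \approx 0.00078493$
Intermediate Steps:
$g = 4$
$N{\left(q,n \right)} = 1 - 5 q$ ($N{\left(q,n \right)} = -3 - \left(-4 + 5 q\right) = 1 - 5 q$)
$U{\left(x \right)} = 78 + 26 x$ ($U{\left(x \right)} = \left(1 - -25\right) \left(x + 3\right) = \left(1 + 25\right) \left(3 + x\right) = 26 \left(3 + x\right) = 78 + 26 x$)
$\frac{1}{U{\left(M \right)}} = \frac{1}{78 + 26 \cdot 46} = \frac{1}{78 + 1196} = \frac{1}{1274}$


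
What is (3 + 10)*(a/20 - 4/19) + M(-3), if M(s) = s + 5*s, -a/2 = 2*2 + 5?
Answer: -6163/190 ≈ -32.437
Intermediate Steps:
a = -18 (a = -2*(2*2 + 5) = -2*(4 + 5) = -2*9 = -18)
M(s) = 6*s
(3 + 10)*(a/20 - 4/19) + M(-3) = (3 + 10)*(-18/20 - 4/19) + 6*(-3) = 13*(-18*1/20 - 4*1/19) - 18 = 13*(-9/10 - 4/19) - 18 = 13*(-211/190) - 18 = -2743/190 - 18 = -6163/190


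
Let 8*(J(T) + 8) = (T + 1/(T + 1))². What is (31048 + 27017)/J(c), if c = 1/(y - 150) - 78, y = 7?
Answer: 1151884402874325120/14935707057195497 ≈ 77.123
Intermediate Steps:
c = -11155/143 (c = 1/(7 - 150) - 78 = 1/(-143) - 78 = -1/143 - 78 = -11155/143 ≈ -78.007)
J(T) = -8 + (T + 1/(1 + T))²/8 (J(T) = -8 + (T + 1/(T + 1))²/8 = -8 + (T + 1/(1 + T))²/8)
(31048 + 27017)/J(c) = (31048 + 27017)/(-8 + (1 - 11155/143 + (-11155/143)²)²/(8*(1 - 11155/143)²)) = 58065/(-8 + (1 - 11155/143 + 124434025/20449)²/(8*(-11012/143)²)) = 58065/(-8 + (⅛)*(20449/121264144)*(122859309/20449)²) = 58065/(-8 + (⅛)*(20449/121264144)*(15094409807957481/418161601)) = 58065/(-8 + 15094409807957481/19837843845248) = 58065/(14935707057195497/19837843845248) = 58065*(19837843845248/14935707057195497) = 1151884402874325120/14935707057195497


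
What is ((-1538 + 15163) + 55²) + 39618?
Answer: 56268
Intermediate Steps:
((-1538 + 15163) + 55²) + 39618 = (13625 + 3025) + 39618 = 16650 + 39618 = 56268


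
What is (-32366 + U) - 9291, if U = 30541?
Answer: -11116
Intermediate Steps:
(-32366 + U) - 9291 = (-32366 + 30541) - 9291 = -1825 - 9291 = -11116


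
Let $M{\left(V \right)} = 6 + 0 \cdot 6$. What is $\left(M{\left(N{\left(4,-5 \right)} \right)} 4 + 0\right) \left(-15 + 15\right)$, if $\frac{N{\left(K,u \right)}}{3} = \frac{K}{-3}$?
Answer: $0$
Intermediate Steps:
$N{\left(K,u \right)} = - K$ ($N{\left(K,u \right)} = 3 \frac{K}{-3} = 3 K \left(- \frac{1}{3}\right) = 3 \left(- \frac{K}{3}\right) = - K$)
$M{\left(V \right)} = 6$ ($M{\left(V \right)} = 6 + 0 = 6$)
$\left(M{\left(N{\left(4,-5 \right)} \right)} 4 + 0\right) \left(-15 + 15\right) = \left(6 \cdot 4 + 0\right) \left(-15 + 15\right) = \left(24 + 0\right) 0 = 24 \cdot 0 = 0$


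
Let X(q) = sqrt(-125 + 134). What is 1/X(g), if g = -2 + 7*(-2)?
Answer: 1/3 ≈ 0.33333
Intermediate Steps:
g = -16 (g = -2 - 14 = -16)
X(q) = 3 (X(q) = sqrt(9) = 3)
1/X(g) = 1/3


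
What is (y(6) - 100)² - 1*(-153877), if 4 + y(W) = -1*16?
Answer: 168277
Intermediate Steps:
y(W) = -20 (y(W) = -4 - 1*16 = -4 - 16 = -20)
(y(6) - 100)² - 1*(-153877) = (-20 - 100)² - 1*(-153877) = (-120)² + 153877 = 14400 + 153877 = 168277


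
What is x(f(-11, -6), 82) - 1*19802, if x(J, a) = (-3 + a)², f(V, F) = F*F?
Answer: -13561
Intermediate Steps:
f(V, F) = F²
x(f(-11, -6), 82) - 1*19802 = (-3 + 82)² - 1*19802 = 79² - 19802 = 6241 - 19802 = -13561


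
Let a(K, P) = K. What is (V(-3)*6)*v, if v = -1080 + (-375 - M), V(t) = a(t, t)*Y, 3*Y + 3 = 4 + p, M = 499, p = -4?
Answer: -35172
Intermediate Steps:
Y = -1 (Y = -1 + (4 - 4)/3 = -1 + (1/3)*0 = -1 + 0 = -1)
V(t) = -t (V(t) = t*(-1) = -t)
v = -1954 (v = -1080 + (-375 - 1*499) = -1080 + (-375 - 499) = -1080 - 874 = -1954)
(V(-3)*6)*v = (-1*(-3)*6)*(-1954) = (3*6)*(-1954) = 18*(-1954) = -35172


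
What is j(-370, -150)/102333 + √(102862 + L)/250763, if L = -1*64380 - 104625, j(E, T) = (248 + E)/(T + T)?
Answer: 61/15349950 + I*√66143/250763 ≈ 3.974e-6 + 0.0010256*I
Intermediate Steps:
j(E, T) = (248 + E)/(2*T) (j(E, T) = (248 + E)/((2*T)) = (248 + E)*(1/(2*T)) = (248 + E)/(2*T))
L = -169005 (L = -64380 - 104625 = -169005)
j(-370, -150)/102333 + √(102862 + L)/250763 = ((½)*(248 - 370)/(-150))/102333 + √(102862 - 169005)/250763 = ((½)*(-1/150)*(-122))*(1/102333) + √(-66143)*(1/250763) = (61/150)*(1/102333) + (I*√66143)*(1/250763) = 61/15349950 + I*√66143/250763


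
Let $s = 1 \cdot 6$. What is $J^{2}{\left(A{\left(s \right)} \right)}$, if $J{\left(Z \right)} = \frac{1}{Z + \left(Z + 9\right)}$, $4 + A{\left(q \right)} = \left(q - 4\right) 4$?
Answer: $\frac{1}{289} \approx 0.0034602$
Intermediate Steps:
$s = 6$
$A{\left(q \right)} = -20 + 4 q$ ($A{\left(q \right)} = -4 + \left(q - 4\right) 4 = -4 + \left(-4 + q\right) 4 = -4 + \left(-16 + 4 q\right) = -20 + 4 q$)
$J{\left(Z \right)} = \frac{1}{9 + 2 Z}$ ($J{\left(Z \right)} = \frac{1}{Z + \left(9 + Z\right)} = \frac{1}{9 + 2 Z}$)
$J^{2}{\left(A{\left(s \right)} \right)} = \left(\frac{1}{9 + 2 \left(-20 + 4 \cdot 6\right)}\right)^{2} = \left(\frac{1}{9 + 2 \left(-20 + 24\right)}\right)^{2} = \left(\frac{1}{9 + 2 \cdot 4}\right)^{2} = \left(\frac{1}{9 + 8}\right)^{2} = \left(\frac{1}{17}\right)^{2} = \frac{1}{289}$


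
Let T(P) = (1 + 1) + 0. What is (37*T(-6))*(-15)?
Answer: -1110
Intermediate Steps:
T(P) = 2 (T(P) = 2 + 0 = 2)
(37*T(-6))*(-15) = (37*2)*(-15) = 74*(-15) = -1110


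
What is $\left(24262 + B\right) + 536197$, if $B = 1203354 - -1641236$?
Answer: $3405049$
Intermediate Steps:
$B = 2844590$ ($B = 1203354 + 1641236 = 2844590$)
$\left(24262 + B\right) + 536197 = \left(24262 + 2844590\right) + 536197 = 2868852 + 536197 = 3405049$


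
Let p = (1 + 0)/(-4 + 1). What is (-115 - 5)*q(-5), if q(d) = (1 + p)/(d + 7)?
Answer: -40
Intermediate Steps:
p = -1/3 (p = 1/(-3) = 1*(-1/3) = -1/3 ≈ -0.33333)
q(d) = 2/(3*(7 + d)) (q(d) = (1 - 1/3)/(d + 7) = 2/(3*(7 + d)))
(-115 - 5)*q(-5) = (-115 - 5)*(2/(3*(7 - 5))) = -80/2 = -120*1/3 = -40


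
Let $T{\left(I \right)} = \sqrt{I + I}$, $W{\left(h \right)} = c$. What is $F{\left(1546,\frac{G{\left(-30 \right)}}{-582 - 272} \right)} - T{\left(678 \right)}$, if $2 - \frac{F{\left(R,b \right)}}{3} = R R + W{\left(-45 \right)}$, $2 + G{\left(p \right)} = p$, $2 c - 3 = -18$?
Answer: $- \frac{14340639}{2} - 2 \sqrt{339} \approx -7.1704 \cdot 10^{6}$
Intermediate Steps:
$c = - \frac{15}{2}$ ($c = \frac{3}{2} + \frac{1}{2} \left(-18\right) = \frac{3}{2} - 9 = - \frac{15}{2} \approx -7.5$)
$G{\left(p \right)} = -2 + p$
$W{\left(h \right)} = - \frac{15}{2}$
$T{\left(I \right)} = \sqrt{2} \sqrt{I}$ ($T{\left(I \right)} = \sqrt{2 I} = \sqrt{2} \sqrt{I}$)
$F{\left(R,b \right)} = \frac{57}{2} - 3 R^{2}$ ($F{\left(R,b \right)} = 6 - 3 \left(R R - \frac{15}{2}\right) = 6 - 3 \left(R^{2} - \frac{15}{2}\right) = 6 - 3 \left(- \frac{15}{2} + R^{2}\right) = 6 - \left(- \frac{45}{2} + 3 R^{2}\right) = \frac{57}{2} - 3 R^{2}$)
$F{\left(1546,\frac{G{\left(-30 \right)}}{-582 - 272} \right)} - T{\left(678 \right)} = \left(\frac{57}{2} - 3 \cdot 1546^{2}\right) - \sqrt{2} \sqrt{678} = \left(\frac{57}{2} - 7170348\right) - 2 \sqrt{339} = - \frac{14340639}{2} - 2 \sqrt{339}$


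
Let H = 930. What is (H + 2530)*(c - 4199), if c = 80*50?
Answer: -688540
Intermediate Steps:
c = 4000
(H + 2530)*(c - 4199) = (930 + 2530)*(4000 - 4199) = 3460*(-199) = -688540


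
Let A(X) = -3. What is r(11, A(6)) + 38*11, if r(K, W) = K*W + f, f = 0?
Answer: 385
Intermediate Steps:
r(K, W) = K*W (r(K, W) = K*W + 0 = K*W)
r(11, A(6)) + 38*11 = 11*(-3) + 38*11 = -33 + 418 = 385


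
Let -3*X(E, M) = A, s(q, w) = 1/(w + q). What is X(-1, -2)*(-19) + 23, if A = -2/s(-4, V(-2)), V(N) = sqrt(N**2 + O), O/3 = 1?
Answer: 221/3 - 38*sqrt(7)/3 ≈ 40.154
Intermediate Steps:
O = 3 (O = 3*1 = 3)
V(N) = sqrt(3 + N**2) (V(N) = sqrt(N**2 + 3) = sqrt(3 + N**2))
s(q, w) = 1/(q + w)
A = 8 - 2*sqrt(7) (A = -(-8 + 2*sqrt(3 + (-2)**2)) = -(-8 + 2*sqrt(3 + 4)) = -(-8 + 2*sqrt(7)) = -2*(-4 + sqrt(7)) = 8 - 2*sqrt(7) ≈ 2.7085)
X(E, M) = -8/3 + 2*sqrt(7)/3 (X(E, M) = -(8 - 2*sqrt(7))/3 = -8/3 + 2*sqrt(7)/3)
X(-1, -2)*(-19) + 23 = (-8/3 + 2*sqrt(7)/3)*(-19) + 23 = (152/3 - 38*sqrt(7)/3) + 23 = 221/3 - 38*sqrt(7)/3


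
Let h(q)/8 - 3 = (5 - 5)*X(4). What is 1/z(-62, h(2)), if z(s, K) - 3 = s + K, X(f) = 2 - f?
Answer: -1/35 ≈ -0.028571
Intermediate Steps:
h(q) = 24 (h(q) = 24 + 8*((5 - 5)*(2 - 1*4)) = 24 + 8*(0*(2 - 4)) = 24 + 8*(0*(-2)) = 24 + 8*0 = 24 + 0 = 24)
z(s, K) = 3 + K + s (z(s, K) = 3 + (s + K) = 3 + (K + s) = 3 + K + s)
1/z(-62, h(2)) = 1/(3 + 24 - 62) = 1/(-35) = -1/35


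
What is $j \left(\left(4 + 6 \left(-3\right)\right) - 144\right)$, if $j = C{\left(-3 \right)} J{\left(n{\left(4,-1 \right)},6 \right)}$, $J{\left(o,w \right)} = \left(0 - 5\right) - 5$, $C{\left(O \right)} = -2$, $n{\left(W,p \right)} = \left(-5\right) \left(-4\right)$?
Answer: $-3160$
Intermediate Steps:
$n{\left(W,p \right)} = 20$
$J{\left(o,w \right)} = -10$ ($J{\left(o,w \right)} = -5 - 5 = -10$)
$j = 20$ ($j = \left(-2\right) \left(-10\right) = 20$)
$j \left(\left(4 + 6 \left(-3\right)\right) - 144\right) = 20 \left(\left(4 + 6 \left(-3\right)\right) - 144\right) = 20 \left(\left(4 - 18\right) - 144\right) = 20 \left(-14 - 144\right) = 20 \left(-158\right) = -3160$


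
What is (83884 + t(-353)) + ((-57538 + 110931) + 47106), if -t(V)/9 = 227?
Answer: 182340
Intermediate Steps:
t(V) = -2043 (t(V) = -9*227 = -2043)
(83884 + t(-353)) + ((-57538 + 110931) + 47106) = (83884 - 2043) + ((-57538 + 110931) + 47106) = 81841 + (53393 + 47106) = 81841 + 100499 = 182340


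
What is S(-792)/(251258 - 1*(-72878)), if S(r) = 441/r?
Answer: -49/28523968 ≈ -1.7179e-6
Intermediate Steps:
S(-792)/(251258 - 1*(-72878)) = (441/(-792))/(251258 - 1*(-72878)) = (441*(-1/792))/(251258 + 72878) = -49/88/324136 = -49/88*1/324136 = -49/28523968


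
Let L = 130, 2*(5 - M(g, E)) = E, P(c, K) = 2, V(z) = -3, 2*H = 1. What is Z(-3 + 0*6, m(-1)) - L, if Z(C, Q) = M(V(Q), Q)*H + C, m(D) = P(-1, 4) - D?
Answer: -525/4 ≈ -131.25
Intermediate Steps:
H = ½ (H = (½)*1 = ½ ≈ 0.50000)
m(D) = 2 - D
M(g, E) = 5 - E/2
Z(C, Q) = 5/2 + C - Q/4 (Z(C, Q) = (5 - Q/2)*(½) + C = (5/2 - Q/4) + C = 5/2 + C - Q/4)
Z(-3 + 0*6, m(-1)) - L = (5/2 + (-3 + 0*6) - (2 - 1*(-1))/4) - 1*130 = (5/2 + (-3 + 0) - (2 + 1)/4) - 130 = (5/2 - 3 - ¼*3) - 130 = (5/2 - 3 - ¾) - 130 = -5/4 - 130 = -525/4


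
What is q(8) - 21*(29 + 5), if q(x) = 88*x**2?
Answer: 4918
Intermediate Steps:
q(8) - 21*(29 + 5) = 88*8**2 - 21*(29 + 5) = 88*64 - 21*34 = 5632 - 714 = 4918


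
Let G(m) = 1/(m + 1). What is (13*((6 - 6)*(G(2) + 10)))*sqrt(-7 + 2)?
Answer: 0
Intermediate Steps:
G(m) = 1/(1 + m)
(13*((6 - 6)*(G(2) + 10)))*sqrt(-7 + 2) = (13*((6 - 6)*(1/(1 + 2) + 10)))*sqrt(-7 + 2) = (13*(0*(1/3 + 10)))*sqrt(-5) = (13*(0*(1/3 + 10)))*(I*sqrt(5)) = (13*(0*(31/3)))*(I*sqrt(5)) = (13*0)*(I*sqrt(5)) = 0*(I*sqrt(5)) = 0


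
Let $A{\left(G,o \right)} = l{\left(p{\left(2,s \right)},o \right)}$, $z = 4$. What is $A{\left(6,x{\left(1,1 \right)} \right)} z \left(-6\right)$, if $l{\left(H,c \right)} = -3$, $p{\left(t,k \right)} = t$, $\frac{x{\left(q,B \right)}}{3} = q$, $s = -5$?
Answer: $72$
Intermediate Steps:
$x{\left(q,B \right)} = 3 q$
$A{\left(G,o \right)} = -3$
$A{\left(6,x{\left(1,1 \right)} \right)} z \left(-6\right) = \left(-3\right) 4 \left(-6\right) = \left(-12\right) \left(-6\right) = 72$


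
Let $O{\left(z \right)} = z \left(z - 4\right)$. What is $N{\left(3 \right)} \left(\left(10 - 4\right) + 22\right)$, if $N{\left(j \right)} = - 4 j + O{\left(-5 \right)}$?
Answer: $924$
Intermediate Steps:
$O{\left(z \right)} = z \left(-4 + z\right)$
$N{\left(j \right)} = 45 - 4 j$ ($N{\left(j \right)} = - 4 j - 5 \left(-4 - 5\right) = - 4 j - -45 = - 4 j + 45 = 45 - 4 j$)
$N{\left(3 \right)} \left(\left(10 - 4\right) + 22\right) = \left(45 - 12\right) \left(\left(10 - 4\right) + 22\right) = \left(45 - 12\right) \left(6 + 22\right) = 33 \cdot 28 = 924$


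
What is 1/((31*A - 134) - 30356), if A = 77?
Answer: -1/28103 ≈ -3.5583e-5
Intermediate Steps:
1/((31*A - 134) - 30356) = 1/((31*77 - 134) - 30356) = 1/((2387 - 134) - 30356) = 1/(2253 - 30356) = 1/(-28103) = -1/28103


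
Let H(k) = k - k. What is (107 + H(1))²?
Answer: 11449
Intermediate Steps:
H(k) = 0
(107 + H(1))² = (107 + 0)² = 107² = 11449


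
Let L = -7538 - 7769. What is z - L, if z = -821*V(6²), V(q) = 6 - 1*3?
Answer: 12844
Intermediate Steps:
V(q) = 3 (V(q) = 6 - 3 = 3)
z = -2463 (z = -821*3 = -2463)
L = -15307
z - L = -2463 - 1*(-15307) = -2463 + 15307 = 12844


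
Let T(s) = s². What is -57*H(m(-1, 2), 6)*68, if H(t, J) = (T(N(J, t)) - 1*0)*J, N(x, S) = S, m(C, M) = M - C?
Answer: -209304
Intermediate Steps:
H(t, J) = J*t² (H(t, J) = (t² - 1*0)*J = (t² + 0)*J = t²*J = J*t²)
-57*H(m(-1, 2), 6)*68 = -342*(2 - 1*(-1))²*68 = -342*(2 + 1)²*68 = -342*3²*68 = -342*9*68 = -57*54*68 = -3078*68 = -209304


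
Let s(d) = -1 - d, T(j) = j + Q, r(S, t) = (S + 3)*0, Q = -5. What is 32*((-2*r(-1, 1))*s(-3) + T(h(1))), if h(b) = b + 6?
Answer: 64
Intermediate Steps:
h(b) = 6 + b
r(S, t) = 0 (r(S, t) = (3 + S)*0 = 0)
T(j) = -5 + j (T(j) = j - 5 = -5 + j)
32*((-2*r(-1, 1))*s(-3) + T(h(1))) = 32*((-2*0)*(-1 - 1*(-3)) + (-5 + (6 + 1))) = 32*(0*(-1 + 3) + (-5 + 7)) = 32*(0*2 + 2) = 32*(0 + 2) = 32*2 = 64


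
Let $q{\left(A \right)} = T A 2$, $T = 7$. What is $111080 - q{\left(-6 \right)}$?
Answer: $111164$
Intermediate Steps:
$q{\left(A \right)} = 14 A$ ($q{\left(A \right)} = 7 A 2 = 7 \cdot 2 A = 14 A$)
$111080 - q{\left(-6 \right)} = 111080 - 14 \left(-6\right) = 111080 - -84 = 111080 + 84 = 111164$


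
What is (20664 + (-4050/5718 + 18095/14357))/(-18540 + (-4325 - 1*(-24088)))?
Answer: 40390995472/2390479469 ≈ 16.897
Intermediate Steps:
(20664 + (-4050/5718 + 18095/14357))/(-18540 + (-4325 - 1*(-24088))) = (20664 + (-4050*1/5718 + 18095*(1/14357)))/(-18540 + (-4325 + 24088)) = (20664 + (-675/953 + 2585/2051))/(-18540 + 19763) = (20664 + 1079080/1954603)/1223 = (40390995472/1954603)*(1/1223) = 40390995472/2390479469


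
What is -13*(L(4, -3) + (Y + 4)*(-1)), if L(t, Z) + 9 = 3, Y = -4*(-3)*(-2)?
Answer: -182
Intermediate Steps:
Y = -24 (Y = 12*(-2) = -24)
L(t, Z) = -6 (L(t, Z) = -9 + 3 = -6)
-13*(L(4, -3) + (Y + 4)*(-1)) = -13*(-6 + (-24 + 4)*(-1)) = -13*(-6 - 20*(-1)) = -13*(-6 + 20) = -13*14 = -182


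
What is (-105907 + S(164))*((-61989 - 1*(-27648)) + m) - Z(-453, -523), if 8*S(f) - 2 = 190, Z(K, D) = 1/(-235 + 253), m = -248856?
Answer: 539743463117/18 ≈ 2.9986e+10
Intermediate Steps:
Z(K, D) = 1/18
S(f) = 24 (S(f) = 1/4 + (1/8)*190 = 1/4 + 95/4 = 24)
(-105907 + S(164))*((-61989 - 1*(-27648)) + m) - Z(-453, -523) = (-105907 + 24)*((-61989 - 1*(-27648)) - 248856) - 1*1/18 = -105883*((-61989 + 27648) - 248856) - 1/18 = -105883*(-34341 - 248856) - 1/18 = -105883*(-283197) - 1/18 = 29985747951 - 1/18 = 539743463117/18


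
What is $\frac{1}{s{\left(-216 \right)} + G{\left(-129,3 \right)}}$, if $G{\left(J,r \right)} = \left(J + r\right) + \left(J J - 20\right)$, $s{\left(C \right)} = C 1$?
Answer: $\frac{1}{16279} \approx 6.1429 \cdot 10^{-5}$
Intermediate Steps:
$s{\left(C \right)} = C$
$G{\left(J,r \right)} = -20 + J + r + J^{2}$ ($G{\left(J,r \right)} = \left(J + r\right) + \left(J^{2} - 20\right) = \left(J + r\right) + \left(-20 + J^{2}\right) = -20 + J + r + J^{2}$)
$\frac{1}{s{\left(-216 \right)} + G{\left(-129,3 \right)}} = \frac{1}{-216 + \left(-20 - 129 + 3 + \left(-129\right)^{2}\right)} = \frac{1}{-216 + \left(-20 - 129 + 3 + 16641\right)} = \frac{1}{-216 + 16495} = \frac{1}{16279}$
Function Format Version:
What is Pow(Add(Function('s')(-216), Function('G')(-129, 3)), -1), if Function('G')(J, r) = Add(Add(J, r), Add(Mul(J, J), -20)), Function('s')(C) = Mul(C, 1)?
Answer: Rational(1, 16279) ≈ 6.1429e-5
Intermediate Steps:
Function('s')(C) = C
Function('G')(J, r) = Add(-20, J, r, Pow(J, 2)) (Function('G')(J, r) = Add(Add(J, r), Add(Pow(J, 2), -20)) = Add(Add(J, r), Add(-20, Pow(J, 2))) = Add(-20, J, r, Pow(J, 2)))
Pow(Add(Function('s')(-216), Function('G')(-129, 3)), -1) = Pow(Add(-216, Add(-20, -129, 3, Pow(-129, 2))), -1) = Pow(Add(-216, Add(-20, -129, 3, 16641)), -1) = Pow(Add(-216, 16495), -1) = Pow(16279, -1) = Rational(1, 16279)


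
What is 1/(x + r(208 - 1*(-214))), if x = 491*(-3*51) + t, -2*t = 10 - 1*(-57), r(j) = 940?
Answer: -2/148433 ≈ -1.3474e-5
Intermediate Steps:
t = -67/2 (t = -(10 - 1*(-57))/2 = -(10 + 57)/2 = -½*67 = -67/2 ≈ -33.500)
x = -150313/2 (x = 491*(-3*51) - 67/2 = 491*(-153) - 67/2 = -75123 - 67/2 = -150313/2 ≈ -75157.)
1/(x + r(208 - 1*(-214))) = 1/(-150313/2 + 940) = 1/(-148433/2) = -2/148433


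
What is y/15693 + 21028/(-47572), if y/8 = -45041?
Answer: -623982715/26662407 ≈ -23.403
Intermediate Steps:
y = -360328 (y = 8*(-45041) = -360328)
y/15693 + 21028/(-47572) = -360328/15693 + 21028/(-47572) = -360328*1/15693 + 21028*(-1/47572) = -360328/15693 - 751/1699 = -623982715/26662407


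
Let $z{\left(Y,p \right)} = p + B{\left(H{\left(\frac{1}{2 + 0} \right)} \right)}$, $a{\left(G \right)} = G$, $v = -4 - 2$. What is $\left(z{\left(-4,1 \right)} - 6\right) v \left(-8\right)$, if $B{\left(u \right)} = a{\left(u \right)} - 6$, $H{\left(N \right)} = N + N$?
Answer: $-480$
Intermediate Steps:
$v = -6$ ($v = -4 - 2 = -6$)
$H{\left(N \right)} = 2 N$
$B{\left(u \right)} = -6 + u$ ($B{\left(u \right)} = u - 6 = -6 + u$)
$z{\left(Y,p \right)} = -5 + p$ ($z{\left(Y,p \right)} = p - \left(6 - \frac{2}{2 + 0}\right) = p - \left(6 - \frac{2}{2}\right) = p + \left(-6 + 2 \cdot \frac{1}{2}\right) = p + \left(-6 + 1\right) = p - 5 = -5 + p$)
$\left(z{\left(-4,1 \right)} - 6\right) v \left(-8\right) = \left(\left(-5 + 1\right) - 6\right) \left(-6\right) \left(-8\right) = \left(-4 - 6\right) \left(-6\right) \left(-8\right) = \left(-10\right) \left(-6\right) \left(-8\right) = 60 \left(-8\right) = -480$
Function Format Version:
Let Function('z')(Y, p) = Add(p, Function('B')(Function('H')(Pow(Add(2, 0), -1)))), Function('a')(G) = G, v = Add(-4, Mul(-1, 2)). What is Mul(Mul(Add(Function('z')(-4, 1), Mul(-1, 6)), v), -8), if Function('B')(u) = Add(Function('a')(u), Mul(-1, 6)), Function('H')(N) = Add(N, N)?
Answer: -480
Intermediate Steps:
v = -6 (v = Add(-4, -2) = -6)
Function('H')(N) = Mul(2, N)
Function('B')(u) = Add(-6, u) (Function('B')(u) = Add(u, Mul(-1, 6)) = Add(u, -6) = Add(-6, u))
Function('z')(Y, p) = Add(-5, p) (Function('z')(Y, p) = Add(p, Add(-6, Mul(2, Pow(Add(2, 0), -1)))) = Add(p, Add(-6, Mul(2, Pow(2, -1)))) = Add(p, Add(-6, Mul(2, Rational(1, 2)))) = Add(p, Add(-6, 1)) = Add(p, -5) = Add(-5, p))
Mul(Mul(Add(Function('z')(-4, 1), Mul(-1, 6)), v), -8) = Mul(Mul(Add(Add(-5, 1), Mul(-1, 6)), -6), -8) = Mul(Mul(Add(-4, -6), -6), -8) = Mul(Mul(-10, -6), -8) = Mul(60, -8) = -480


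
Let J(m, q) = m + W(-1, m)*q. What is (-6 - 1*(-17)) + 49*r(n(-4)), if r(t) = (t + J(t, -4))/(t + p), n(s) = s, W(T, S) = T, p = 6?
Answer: -87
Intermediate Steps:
J(m, q) = m - q
r(t) = (4 + 2*t)/(6 + t) (r(t) = (t + (t - 1*(-4)))/(t + 6) = (t + (t + 4))/(6 + t) = (t + (4 + t))/(6 + t) = (4 + 2*t)/(6 + t))
(-6 - 1*(-17)) + 49*r(n(-4)) = (-6 - 1*(-17)) + 49*(2*(2 - 4)/(6 - 4)) = (-6 + 17) + 49*(2*(-2)/2) = 11 + 49*(2*(½)*(-2)) = 11 + 49*(-2) = 11 - 98 = -87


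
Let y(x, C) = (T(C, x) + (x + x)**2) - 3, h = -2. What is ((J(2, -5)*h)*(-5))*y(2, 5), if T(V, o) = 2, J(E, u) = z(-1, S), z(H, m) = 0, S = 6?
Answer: 0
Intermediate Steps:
J(E, u) = 0
y(x, C) = -1 + 4*x**2 (y(x, C) = (2 + (x + x)**2) - 3 = (2 + (2*x)**2) - 3 = (2 + 4*x**2) - 3 = -1 + 4*x**2)
((J(2, -5)*h)*(-5))*y(2, 5) = ((0*(-2))*(-5))*(-1 + 4*2**2) = (0*(-5))*(-1 + 4*4) = 0*(-1 + 16) = 0*15 = 0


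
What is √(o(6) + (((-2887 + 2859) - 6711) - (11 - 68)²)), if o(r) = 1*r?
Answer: I*√9982 ≈ 99.91*I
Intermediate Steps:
o(r) = r
√(o(6) + (((-2887 + 2859) - 6711) - (11 - 68)²)) = √(6 + (((-2887 + 2859) - 6711) - (11 - 68)²)) = √(6 + ((-28 - 6711) - 1*(-57)²)) = √(6 + (-6739 - 1*3249)) = √(6 + (-6739 - 3249)) = √(6 - 9988) = √(-9982) = I*√9982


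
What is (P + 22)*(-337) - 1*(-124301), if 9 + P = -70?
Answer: 143510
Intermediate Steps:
P = -79 (P = -9 - 70 = -79)
(P + 22)*(-337) - 1*(-124301) = (-79 + 22)*(-337) - 1*(-124301) = -57*(-337) + 124301 = 19209 + 124301 = 143510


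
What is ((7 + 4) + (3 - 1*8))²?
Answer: 36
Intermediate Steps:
((7 + 4) + (3 - 1*8))² = (11 + (3 - 8))² = (11 - 5)² = 6² = 36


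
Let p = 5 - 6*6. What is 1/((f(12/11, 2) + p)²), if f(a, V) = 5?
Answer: 1/676 ≈ 0.0014793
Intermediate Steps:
p = -31 (p = 5 - 36 = -31)
1/((f(12/11, 2) + p)²) = 1/((5 - 31)²) = 1/((-26)²) = 1/676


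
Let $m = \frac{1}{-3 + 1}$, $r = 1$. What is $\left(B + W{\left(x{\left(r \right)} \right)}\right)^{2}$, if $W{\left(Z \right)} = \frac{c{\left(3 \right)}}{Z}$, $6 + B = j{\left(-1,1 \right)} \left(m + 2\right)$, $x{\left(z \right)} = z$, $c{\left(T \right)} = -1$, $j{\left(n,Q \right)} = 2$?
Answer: $16$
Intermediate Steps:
$m = - \frac{1}{2}$ ($m = \frac{1}{-2} = - \frac{1}{2} \approx -0.5$)
$B = -3$ ($B = -6 + 2 \left(- \frac{1}{2} + 2\right) = -6 + 2 \cdot \frac{3}{2} = -6 + 3 = -3$)
$W{\left(Z \right)} = - \frac{1}{Z}$
$\left(B + W{\left(x{\left(r \right)} \right)}\right)^{2} = \left(-3 - 1^{-1}\right)^{2} = \left(-3 - 1\right)^{2} = \left(-4\right)^{2} = 16$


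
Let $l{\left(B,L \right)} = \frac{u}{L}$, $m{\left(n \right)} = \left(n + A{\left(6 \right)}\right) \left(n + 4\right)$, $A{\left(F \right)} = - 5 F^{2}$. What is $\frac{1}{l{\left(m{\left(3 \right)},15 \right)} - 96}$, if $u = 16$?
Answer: $- \frac{15}{1424} \approx -0.010534$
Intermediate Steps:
$m{\left(n \right)} = \left(-180 + n\right) \left(4 + n\right)$ ($m{\left(n \right)} = \left(n - 5 \cdot 6^{2}\right) \left(n + 4\right) = \left(n - 180\right) \left(4 + n\right) = \left(-180 + n\right) \left(4 + n\right)$)
$l{\left(B,L \right)} = \frac{16}{L}$
$\frac{1}{l{\left(m{\left(3 \right)},15 \right)} - 96} = \frac{1}{\frac{16}{15} - 96} = \frac{1}{- \frac{1424}{15}} = - \frac{15}{1424}$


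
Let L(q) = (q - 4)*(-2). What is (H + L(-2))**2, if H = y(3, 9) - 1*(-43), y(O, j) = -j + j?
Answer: 3025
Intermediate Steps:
y(O, j) = 0
L(q) = 8 - 2*q (L(q) = (-4 + q)*(-2) = 8 - 2*q)
H = 43 (H = 0 - 1*(-43) = 0 + 43 = 43)
(H + L(-2))**2 = (43 + (8 - 2*(-2)))**2 = (43 + (8 + 4))**2 = (43 + 12)**2 = 55**2 = 3025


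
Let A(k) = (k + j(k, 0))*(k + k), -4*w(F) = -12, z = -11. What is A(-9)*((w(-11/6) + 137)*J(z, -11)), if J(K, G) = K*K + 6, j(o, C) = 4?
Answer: 1600200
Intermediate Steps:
w(F) = 3 (w(F) = -1/4*(-12) = 3)
A(k) = 2*k*(4 + k) (A(k) = (k + 4)*(k + k) = (4 + k)*(2*k) = 2*k*(4 + k))
J(K, G) = 6 + K**2 (J(K, G) = K**2 + 6 = 6 + K**2)
A(-9)*((w(-11/6) + 137)*J(z, -11)) = (2*(-9)*(4 - 9))*((3 + 137)*(6 + (-11)**2)) = (2*(-9)*(-5))*(140*(6 + 121)) = 90*(140*127) = 90*17780 = 1600200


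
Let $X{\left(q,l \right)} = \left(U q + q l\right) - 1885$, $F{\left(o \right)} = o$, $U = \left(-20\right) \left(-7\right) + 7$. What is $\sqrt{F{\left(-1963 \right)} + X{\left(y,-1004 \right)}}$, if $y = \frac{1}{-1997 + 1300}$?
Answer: $\frac{3 i \sqrt{207643967}}{697} \approx 62.022 i$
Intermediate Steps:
$U = 147$ ($U = 140 + 7 = 147$)
$y = - \frac{1}{697}$ ($y = \frac{1}{-697} = - \frac{1}{697} \approx -0.0014347$)
$X{\left(q,l \right)} = -1885 + 147 q + l q$ ($X{\left(q,l \right)} = \left(147 q + q l\right) - 1885 = \left(147 q + l q\right) - 1885 = -1885 + 147 q + l q$)
$\sqrt{F{\left(-1963 \right)} + X{\left(y,-1004 \right)}} = \sqrt{-1963 - \frac{1312988}{697}} = \sqrt{- \frac{2681199}{697}} = \frac{3 i \sqrt{207643967}}{697}$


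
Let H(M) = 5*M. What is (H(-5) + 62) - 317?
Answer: -280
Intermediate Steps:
(H(-5) + 62) - 317 = (5*(-5) + 62) - 317 = (-25 + 62) - 317 = 37 - 317 = -280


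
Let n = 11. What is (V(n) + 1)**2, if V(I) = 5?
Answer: 36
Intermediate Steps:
(V(n) + 1)**2 = (5 + 1)**2 = 6**2 = 36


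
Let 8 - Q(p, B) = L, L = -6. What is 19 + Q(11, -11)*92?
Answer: 1307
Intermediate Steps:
Q(p, B) = 14 (Q(p, B) = 8 - 1*(-6) = 8 + 6 = 14)
19 + Q(11, -11)*92 = 19 + 14*92 = 19 + 1288 = 1307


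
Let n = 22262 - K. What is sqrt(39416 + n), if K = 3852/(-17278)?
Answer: 2*sqrt(1150797233338)/8639 ≈ 248.35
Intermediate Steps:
K = -1926/8639 (K = 3852*(-1/17278) = -1926/8639 ≈ -0.22294)
n = 192323344/8639 (n = 22262 - 1*(-1926/8639) = 22262 + 1926/8639 = 192323344/8639 ≈ 22262.)
sqrt(39416 + n) = sqrt(39416 + 192323344/8639) = sqrt(532838168/8639) = 2*sqrt(1150797233338)/8639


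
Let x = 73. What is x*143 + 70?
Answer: 10509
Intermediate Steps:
x*143 + 70 = 73*143 + 70 = 10439 + 70 = 10509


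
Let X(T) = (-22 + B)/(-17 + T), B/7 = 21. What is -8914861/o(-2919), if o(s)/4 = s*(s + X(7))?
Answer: -8914861/34228194 ≈ -0.26045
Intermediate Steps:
B = 147 (B = 7*21 = 147)
X(T) = 125/(-17 + T) (X(T) = (-22 + 147)/(-17 + T) = 125/(-17 + T))
o(s) = 4*s*(-25/2 + s) (o(s) = 4*(s*(s + 125/(-17 + 7))) = 4*(s*(s + 125/(-10))) = 4*(s*(s + 125*(-1/10))) = 4*(s*(s - 25/2)) = 4*(s*(-25/2 + s)) = 4*s*(-25/2 + s))
-8914861/o(-2919) = -8914861*(-1/(5838*(-25 + 2*(-2919)))) = -8914861*(-1/(5838*(-25 - 5838))) = -8914861/(2*(-2919)*(-5863)) = -8914861/34228194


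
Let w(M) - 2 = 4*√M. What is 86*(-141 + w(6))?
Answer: -11954 + 344*√6 ≈ -11111.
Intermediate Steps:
w(M) = 2 + 4*√M
86*(-141 + w(6)) = 86*(-141 + (2 + 4*√6)) = 86*(-139 + 4*√6) = -11954 + 344*√6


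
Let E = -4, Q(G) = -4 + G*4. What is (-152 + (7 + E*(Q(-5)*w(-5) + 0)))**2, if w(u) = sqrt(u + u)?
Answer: (145 - 96*I*sqrt(10))**2 ≈ -71135.0 - 88038.0*I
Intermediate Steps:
w(u) = sqrt(2)*sqrt(u) (w(u) = sqrt(2*u) = sqrt(2)*sqrt(u))
Q(G) = -4 + 4*G
(-152 + (7 + E*(Q(-5)*w(-5) + 0)))**2 = (-152 + (7 - 4*((-4 + 4*(-5))*(sqrt(2)*sqrt(-5)) + 0)))**2 = (-152 + (7 - 4*((-4 - 20)*(sqrt(2)*(I*sqrt(5))) + 0)))**2 = (-152 + (7 - 4*(-24*I*sqrt(10) + 0)))**2 = (-152 + (7 - (-96)*I*sqrt(10)))**2 = (-152 + (7 + 96*I*sqrt(10)))**2 = (-145 + 96*I*sqrt(10))**2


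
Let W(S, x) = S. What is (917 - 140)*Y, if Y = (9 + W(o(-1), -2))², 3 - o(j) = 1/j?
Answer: 131313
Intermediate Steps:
o(j) = 3 - 1/j
Y = 169 (Y = (9 + (3 - 1/(-1)))² = (9 + (3 - 1*(-1)))² = (9 + (3 + 1))² = (9 + 4)² = 13² = 169)
(917 - 140)*Y = (917 - 140)*169 = 777*169 = 131313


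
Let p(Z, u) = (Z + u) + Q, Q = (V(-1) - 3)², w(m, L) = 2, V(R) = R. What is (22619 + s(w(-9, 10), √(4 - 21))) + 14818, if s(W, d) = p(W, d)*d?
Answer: 37420 + 18*I*√17 ≈ 37420.0 + 74.216*I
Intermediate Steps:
Q = 16 (Q = (-1 - 3)² = (-4)² = 16)
p(Z, u) = 16 + Z + u (p(Z, u) = (Z + u) + 16 = 16 + Z + u)
s(W, d) = d*(16 + W + d) (s(W, d) = (16 + W + d)*d = d*(16 + W + d))
(22619 + s(w(-9, 10), √(4 - 21))) + 14818 = (22619 + √(4 - 21)*(16 + 2 + √(4 - 21))) + 14818 = (22619 + √(-17)*(16 + 2 + √(-17))) + 14818 = (22619 + (I*√17)*(16 + 2 + I*√17)) + 14818 = (22619 + (I*√17)*(18 + I*√17)) + 14818 = (22619 + I*√17*(18 + I*√17)) + 14818 = 37437 + I*√17*(18 + I*√17)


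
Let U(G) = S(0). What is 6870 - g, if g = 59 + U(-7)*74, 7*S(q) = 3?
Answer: 47455/7 ≈ 6779.3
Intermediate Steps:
S(q) = 3/7 (S(q) = (⅐)*3 = 3/7)
U(G) = 3/7
g = 635/7 (g = 59 + (3/7)*74 = 59 + 222/7 = 635/7 ≈ 90.714)
6870 - g = 6870 - 1*635/7 = 6870 - 635/7 = 47455/7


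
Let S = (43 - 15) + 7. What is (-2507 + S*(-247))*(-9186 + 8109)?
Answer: 12010704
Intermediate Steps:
S = 35 (S = 28 + 7 = 35)
(-2507 + S*(-247))*(-9186 + 8109) = (-2507 + 35*(-247))*(-9186 + 8109) = (-2507 - 8645)*(-1077) = -11152*(-1077) = 12010704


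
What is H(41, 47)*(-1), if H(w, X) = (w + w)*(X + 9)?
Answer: -4592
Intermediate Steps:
H(w, X) = 2*w*(9 + X) (H(w, X) = (2*w)*(9 + X) = 2*w*(9 + X))
H(41, 47)*(-1) = (2*41*(9 + 47))*(-1) = (2*41*56)*(-1) = 4592*(-1) = -4592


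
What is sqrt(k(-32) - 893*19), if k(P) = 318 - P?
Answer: I*sqrt(16617) ≈ 128.91*I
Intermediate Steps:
sqrt(k(-32) - 893*19) = sqrt((318 - 1*(-32)) - 893*19) = sqrt((318 + 32) - 16967) = sqrt(350 - 16967) = sqrt(-16617) = I*sqrt(16617)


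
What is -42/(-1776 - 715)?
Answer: 42/2491 ≈ 0.016861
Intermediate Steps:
-42/(-1776 - 715) = -42/(-2491) = -1/2491*(-42) = 42/2491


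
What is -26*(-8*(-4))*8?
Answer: -6656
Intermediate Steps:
-26*(-8*(-4))*8 = -832*8 = -26*256 = -6656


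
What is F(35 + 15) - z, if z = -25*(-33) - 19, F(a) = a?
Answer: -756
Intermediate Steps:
z = 806 (z = 825 - 19 = 806)
F(35 + 15) - z = (35 + 15) - 1*806 = 50 - 806 = -756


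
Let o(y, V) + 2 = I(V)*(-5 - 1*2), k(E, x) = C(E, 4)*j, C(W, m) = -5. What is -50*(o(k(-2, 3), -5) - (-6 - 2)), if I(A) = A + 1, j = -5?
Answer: -1700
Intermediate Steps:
k(E, x) = 25 (k(E, x) = -5*(-5) = 25)
I(A) = 1 + A
o(y, V) = -9 - 7*V (o(y, V) = -2 + (1 + V)*(-5 - 1*2) = -2 + (1 + V)*(-5 - 2) = -2 + (1 + V)*(-7) = -2 + (-7 - 7*V) = -9 - 7*V)
-50*(o(k(-2, 3), -5) - (-6 - 2)) = -50*((-9 - 7*(-5)) - (-6 - 2)) = -50*((-9 + 35) - 1*(-8)) = -50*(26 + 8) = -50*34 = -1700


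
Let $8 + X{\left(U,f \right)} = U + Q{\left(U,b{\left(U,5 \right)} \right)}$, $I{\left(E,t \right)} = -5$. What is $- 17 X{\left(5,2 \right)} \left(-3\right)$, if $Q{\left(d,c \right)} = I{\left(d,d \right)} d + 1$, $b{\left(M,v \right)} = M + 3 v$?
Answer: $-1377$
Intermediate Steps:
$Q{\left(d,c \right)} = 1 - 5 d$ ($Q{\left(d,c \right)} = - 5 d + 1 = 1 - 5 d$)
$X{\left(U,f \right)} = -7 - 4 U$ ($X{\left(U,f \right)} = -8 - \left(-1 + 4 U\right) = -7 - 4 U$)
$- 17 X{\left(5,2 \right)} \left(-3\right) = - 17 \left(-7 - 20\right) \left(-3\right) = \left(-17\right) \left(-27\right) \left(-3\right) = 459 \left(-3\right) = -1377$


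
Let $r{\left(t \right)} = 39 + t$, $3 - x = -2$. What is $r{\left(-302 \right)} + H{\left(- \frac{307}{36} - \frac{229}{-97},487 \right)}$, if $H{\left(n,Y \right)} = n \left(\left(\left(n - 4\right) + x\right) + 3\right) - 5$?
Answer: $- \frac{3105053807}{12194064} \approx -254.64$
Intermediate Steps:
$x = 5$ ($x = 3 - -2 = 3 + 2 = 5$)
$H{\left(n,Y \right)} = -5 + n \left(4 + n\right)$ ($H{\left(n,Y \right)} = n \left(\left(\left(n - 4\right) + 5\right) + 3\right) - 5 = n \left(\left(\left(-4 + n\right) + 5\right) + 3\right) - 5 = n \left(\left(1 + n\right) + 3\right) - 5 = n \left(4 + n\right) - 5 = -5 + n \left(4 + n\right)$)
$r{\left(-302 \right)} + H{\left(- \frac{307}{36} - \frac{229}{-97},487 \right)} = \left(39 - 302\right) + \left(-5 + \left(- \frac{307}{36} - \frac{229}{-97}\right)^{2} + 4 \left(- \frac{307}{36} - \frac{229}{-97}\right)\right) = -263 + \left(-5 + \left(\left(-307\right) \frac{1}{36} - - \frac{229}{97}\right)^{2} + 4 \left(\left(-307\right) \frac{1}{36} - - \frac{229}{97}\right)\right) = -263 + \left(-5 + \left(- \frac{307}{36} + \frac{229}{97}\right)^{2} + 4 \left(- \frac{307}{36} + \frac{229}{97}\right)\right) = -263 + \left(-5 + \left(- \frac{21535}{3492}\right)^{2} + 4 \left(- \frac{21535}{3492}\right)\right) = -263 - - \frac{101985025}{12194064} = -263 + \frac{101985025}{12194064} = - \frac{3105053807}{12194064}$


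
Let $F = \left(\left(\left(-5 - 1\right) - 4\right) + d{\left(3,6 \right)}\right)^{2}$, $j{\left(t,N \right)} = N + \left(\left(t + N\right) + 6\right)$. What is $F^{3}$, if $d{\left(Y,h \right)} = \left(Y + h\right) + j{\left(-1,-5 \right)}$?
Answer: $46656$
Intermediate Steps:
$j{\left(t,N \right)} = 6 + t + 2 N$ ($j{\left(t,N \right)} = N + \left(\left(N + t\right) + 6\right) = N + \left(6 + N + t\right) = 6 + t + 2 N$)
$d{\left(Y,h \right)} = -5 + Y + h$ ($d{\left(Y,h \right)} = \left(Y + h\right) + \left(6 - 1 + 2 \left(-5\right)\right) = \left(Y + h\right) - 5 = -5 + Y + h$)
$F = 36$ ($F = \left(\left(\left(-5 - 1\right) - 4\right) + \left(-5 + 3 + 6\right)\right)^{2} = \left(\left(-6 - 4\right) + 4\right)^{2} = \left(-10 + 4\right)^{2} = \left(-6\right)^{2} = 36$)
$F^{3} = 36^{3} = 46656$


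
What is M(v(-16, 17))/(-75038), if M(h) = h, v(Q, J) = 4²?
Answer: -8/37519 ≈ -0.00021323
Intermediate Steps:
v(Q, J) = 16
M(v(-16, 17))/(-75038) = 16/(-75038) = 16*(-1/75038) = -8/37519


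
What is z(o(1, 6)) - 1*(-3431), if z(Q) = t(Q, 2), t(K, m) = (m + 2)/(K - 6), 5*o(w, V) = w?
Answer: 99479/29 ≈ 3430.3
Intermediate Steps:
o(w, V) = w/5
t(K, m) = (2 + m)/(-6 + K)
z(Q) = 4/(-6 + Q) (z(Q) = (2 + 2)/(-6 + Q) = 4/(-6 + Q))
z(o(1, 6)) - 1*(-3431) = 4/(-6 + (⅕)*1) - 1*(-3431) = 4/(-6 + ⅕) + 3431 = 4/(-29/5) + 3431 = 4*(-5/29) + 3431 = -20/29 + 3431 = 99479/29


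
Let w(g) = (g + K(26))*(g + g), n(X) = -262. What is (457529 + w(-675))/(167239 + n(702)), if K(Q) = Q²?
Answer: 456179/166977 ≈ 2.7320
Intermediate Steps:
w(g) = 2*g*(676 + g) (w(g) = (g + 26²)*(g + g) = (g + 676)*(2*g) = (676 + g)*(2*g) = 2*g*(676 + g))
(457529 + w(-675))/(167239 + n(702)) = (457529 + 2*(-675)*(676 - 675))/(167239 - 262) = (457529 + 2*(-675)*1)/166977 = (457529 - 1350)*(1/166977) = 456179*(1/166977) = 456179/166977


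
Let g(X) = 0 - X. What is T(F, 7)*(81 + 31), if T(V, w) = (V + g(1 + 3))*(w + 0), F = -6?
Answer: -7840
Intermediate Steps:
g(X) = -X
T(V, w) = w*(-4 + V) (T(V, w) = (V - (1 + 3))*(w + 0) = (V - 1*4)*w = (V - 4)*w = (-4 + V)*w = w*(-4 + V))
T(F, 7)*(81 + 31) = (7*(-4 - 6))*(81 + 31) = (7*(-10))*112 = -70*112 = -7840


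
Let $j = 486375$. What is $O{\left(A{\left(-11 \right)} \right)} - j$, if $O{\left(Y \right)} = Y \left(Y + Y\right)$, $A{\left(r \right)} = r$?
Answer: $-486133$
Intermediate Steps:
$O{\left(Y \right)} = 2 Y^{2}$ ($O{\left(Y \right)} = Y 2 Y = 2 Y^{2}$)
$O{\left(A{\left(-11 \right)} \right)} - j = 2 \left(-11\right)^{2} - 486375 = 2 \cdot 121 - 486375 = 242 - 486375 = -486133$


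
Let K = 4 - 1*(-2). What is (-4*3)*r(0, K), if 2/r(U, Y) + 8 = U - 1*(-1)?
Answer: 24/7 ≈ 3.4286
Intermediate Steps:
K = 6 (K = 4 + 2 = 6)
r(U, Y) = 2/(-7 + U) (r(U, Y) = 2/(-8 + (U - 1*(-1))) = 2/(-8 + (U + 1)) = 2/(-8 + (1 + U)) = 2/(-7 + U))
(-4*3)*r(0, K) = (-4*3)*(2/(-7 + 0)) = -24/(-7) = -24*(-1)/7 = -12*(-2/7) = 24/7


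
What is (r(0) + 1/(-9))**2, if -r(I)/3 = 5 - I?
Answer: 18496/81 ≈ 228.35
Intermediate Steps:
r(I) = -15 + 3*I (r(I) = -3*(5 - I) = -15 + 3*I)
(r(0) + 1/(-9))**2 = ((-15 + 3*0) + 1/(-9))**2 = ((-15 + 0) - 1/9)**2 = (-15 - 1/9)**2 = (-136/9)**2 = 18496/81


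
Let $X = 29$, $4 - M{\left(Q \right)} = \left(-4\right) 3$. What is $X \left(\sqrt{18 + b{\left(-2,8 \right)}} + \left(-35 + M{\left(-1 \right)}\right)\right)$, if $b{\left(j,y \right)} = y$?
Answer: $-551 + 29 \sqrt{26} \approx -403.13$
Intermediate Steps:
$M{\left(Q \right)} = 16$ ($M{\left(Q \right)} = 4 - \left(-4\right) 3 = 4 - -12 = 4 + 12 = 16$)
$X \left(\sqrt{18 + b{\left(-2,8 \right)}} + \left(-35 + M{\left(-1 \right)}\right)\right) = 29 \left(\sqrt{18 + 8} + \left(-35 + 16\right)\right) = 29 \left(\sqrt{26} - 19\right) = 29 \left(-19 + \sqrt{26}\right) = -551 + 29 \sqrt{26}$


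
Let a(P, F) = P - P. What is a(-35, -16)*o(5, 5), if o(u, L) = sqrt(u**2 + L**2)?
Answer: 0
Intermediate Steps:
a(P, F) = 0
o(u, L) = sqrt(L**2 + u**2)
a(-35, -16)*o(5, 5) = 0*sqrt(5**2 + 5**2) = 0*sqrt(25 + 25) = 0*sqrt(50) = 0*(5*sqrt(2)) = 0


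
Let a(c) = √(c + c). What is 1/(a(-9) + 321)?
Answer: 107/34353 - I*√2/34353 ≈ 0.0031147 - 4.1167e-5*I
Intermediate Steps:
a(c) = √2*√c (a(c) = √(2*c) = √2*√c)
1/(a(-9) + 321) = 1/(√2*√(-9) + 321) = 1/(√2*(3*I) + 321) = 1/(3*I*√2 + 321) = 1/(321 + 3*I*√2)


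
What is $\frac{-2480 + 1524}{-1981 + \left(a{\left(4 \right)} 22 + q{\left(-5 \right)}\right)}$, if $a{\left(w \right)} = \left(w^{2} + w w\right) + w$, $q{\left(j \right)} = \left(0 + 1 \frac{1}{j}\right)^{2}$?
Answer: $\frac{5975}{7431} \approx 0.80406$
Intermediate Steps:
$q{\left(j \right)} = \frac{1}{j^{2}}$ ($q{\left(j \right)} = \left(0 + \frac{1}{j}\right)^{2} = \left(\frac{1}{j}\right)^{2} = \frac{1}{j^{2}}$)
$a{\left(w \right)} = w + 2 w^{2}$ ($a{\left(w \right)} = \left(w^{2} + w^{2}\right) + w = 2 w^{2} + w = w + 2 w^{2}$)
$\frac{-2480 + 1524}{-1981 + \left(a{\left(4 \right)} 22 + q{\left(-5 \right)}\right)} = \frac{-2480 + 1524}{-1981 + \left(4 \left(1 + 2 \cdot 4\right) 22 + \frac{1}{25}\right)} = - \frac{956}{-1981 + \left(4 \left(1 + 8\right) 22 + \frac{1}{25}\right)} = - \frac{956}{-1981 + \left(4 \cdot 9 \cdot 22 + \frac{1}{25}\right)} = - \frac{956}{-1981 + \left(36 \cdot 22 + \frac{1}{25}\right)} = - \frac{956}{-1981 + \left(792 + \frac{1}{25}\right)} = - \frac{956}{-1981 + \frac{19801}{25}} = - \frac{956}{- \frac{29724}{25}} = \left(-956\right) \left(- \frac{25}{29724}\right) = \frac{5975}{7431}$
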